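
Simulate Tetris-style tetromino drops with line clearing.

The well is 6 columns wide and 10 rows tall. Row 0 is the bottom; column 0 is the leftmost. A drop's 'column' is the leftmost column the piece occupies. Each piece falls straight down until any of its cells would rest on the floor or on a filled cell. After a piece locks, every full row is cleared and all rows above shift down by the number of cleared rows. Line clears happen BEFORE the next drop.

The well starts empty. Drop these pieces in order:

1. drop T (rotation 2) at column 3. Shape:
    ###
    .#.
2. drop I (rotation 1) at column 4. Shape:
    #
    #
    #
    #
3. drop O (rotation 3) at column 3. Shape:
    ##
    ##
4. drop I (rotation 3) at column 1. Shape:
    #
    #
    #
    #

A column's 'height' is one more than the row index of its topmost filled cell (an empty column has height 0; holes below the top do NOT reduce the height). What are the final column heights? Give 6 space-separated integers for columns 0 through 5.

Answer: 0 4 0 8 8 2

Derivation:
Drop 1: T rot2 at col 3 lands with bottom-row=0; cleared 0 line(s) (total 0); column heights now [0 0 0 2 2 2], max=2
Drop 2: I rot1 at col 4 lands with bottom-row=2; cleared 0 line(s) (total 0); column heights now [0 0 0 2 6 2], max=6
Drop 3: O rot3 at col 3 lands with bottom-row=6; cleared 0 line(s) (total 0); column heights now [0 0 0 8 8 2], max=8
Drop 4: I rot3 at col 1 lands with bottom-row=0; cleared 0 line(s) (total 0); column heights now [0 4 0 8 8 2], max=8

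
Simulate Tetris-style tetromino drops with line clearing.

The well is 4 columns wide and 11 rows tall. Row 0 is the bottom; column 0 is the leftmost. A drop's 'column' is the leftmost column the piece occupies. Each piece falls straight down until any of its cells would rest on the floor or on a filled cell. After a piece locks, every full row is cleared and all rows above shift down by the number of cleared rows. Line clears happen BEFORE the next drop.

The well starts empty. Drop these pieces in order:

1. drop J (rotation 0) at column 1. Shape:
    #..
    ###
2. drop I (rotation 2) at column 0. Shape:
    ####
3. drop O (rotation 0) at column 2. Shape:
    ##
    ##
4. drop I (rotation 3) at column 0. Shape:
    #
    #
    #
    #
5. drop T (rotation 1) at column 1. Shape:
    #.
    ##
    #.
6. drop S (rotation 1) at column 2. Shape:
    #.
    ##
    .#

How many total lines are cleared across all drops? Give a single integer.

Answer: 5

Derivation:
Drop 1: J rot0 at col 1 lands with bottom-row=0; cleared 0 line(s) (total 0); column heights now [0 2 1 1], max=2
Drop 2: I rot2 at col 0 lands with bottom-row=2; cleared 1 line(s) (total 1); column heights now [0 2 1 1], max=2
Drop 3: O rot0 at col 2 lands with bottom-row=1; cleared 0 line(s) (total 1); column heights now [0 2 3 3], max=3
Drop 4: I rot3 at col 0 lands with bottom-row=0; cleared 2 line(s) (total 3); column heights now [2 0 1 1], max=2
Drop 5: T rot1 at col 1 lands with bottom-row=0; cleared 1 line(s) (total 4); column heights now [1 2 1 0], max=2
Drop 6: S rot1 at col 2 lands with bottom-row=0; cleared 1 line(s) (total 5); column heights now [0 1 2 1], max=2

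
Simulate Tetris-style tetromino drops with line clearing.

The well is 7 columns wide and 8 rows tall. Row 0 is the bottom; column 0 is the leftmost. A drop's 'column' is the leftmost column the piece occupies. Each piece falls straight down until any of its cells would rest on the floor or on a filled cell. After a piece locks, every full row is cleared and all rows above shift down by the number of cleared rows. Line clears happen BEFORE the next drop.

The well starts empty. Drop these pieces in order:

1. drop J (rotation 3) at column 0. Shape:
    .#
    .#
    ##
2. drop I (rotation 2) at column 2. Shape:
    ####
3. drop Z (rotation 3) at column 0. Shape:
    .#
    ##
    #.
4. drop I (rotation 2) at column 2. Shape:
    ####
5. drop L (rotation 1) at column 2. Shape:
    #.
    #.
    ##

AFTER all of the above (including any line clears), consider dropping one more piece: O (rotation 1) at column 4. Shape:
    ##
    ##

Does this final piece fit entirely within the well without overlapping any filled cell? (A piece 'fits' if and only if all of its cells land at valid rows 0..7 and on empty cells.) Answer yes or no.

Drop 1: J rot3 at col 0 lands with bottom-row=0; cleared 0 line(s) (total 0); column heights now [1 3 0 0 0 0 0], max=3
Drop 2: I rot2 at col 2 lands with bottom-row=0; cleared 0 line(s) (total 0); column heights now [1 3 1 1 1 1 0], max=3
Drop 3: Z rot3 at col 0 lands with bottom-row=2; cleared 0 line(s) (total 0); column heights now [4 5 1 1 1 1 0], max=5
Drop 4: I rot2 at col 2 lands with bottom-row=1; cleared 0 line(s) (total 0); column heights now [4 5 2 2 2 2 0], max=5
Drop 5: L rot1 at col 2 lands with bottom-row=2; cleared 0 line(s) (total 0); column heights now [4 5 5 3 2 2 0], max=5
Test piece O rot1 at col 4 (width 2): heights before test = [4 5 5 3 2 2 0]; fits = True

Answer: yes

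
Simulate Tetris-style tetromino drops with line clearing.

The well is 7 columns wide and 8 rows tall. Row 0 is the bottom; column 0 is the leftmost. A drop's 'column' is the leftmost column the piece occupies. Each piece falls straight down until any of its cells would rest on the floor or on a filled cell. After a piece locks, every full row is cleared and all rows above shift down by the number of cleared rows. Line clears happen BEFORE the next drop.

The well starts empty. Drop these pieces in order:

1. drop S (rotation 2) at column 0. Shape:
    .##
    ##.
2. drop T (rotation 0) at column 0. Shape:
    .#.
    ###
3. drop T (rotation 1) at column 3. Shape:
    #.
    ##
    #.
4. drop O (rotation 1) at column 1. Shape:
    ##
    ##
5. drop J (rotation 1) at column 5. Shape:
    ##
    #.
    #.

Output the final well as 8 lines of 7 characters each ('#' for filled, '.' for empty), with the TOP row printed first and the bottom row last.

Answer: .......
.......
.##....
.##....
.#.....
####.##
.#####.
##.#.#.

Derivation:
Drop 1: S rot2 at col 0 lands with bottom-row=0; cleared 0 line(s) (total 0); column heights now [1 2 2 0 0 0 0], max=2
Drop 2: T rot0 at col 0 lands with bottom-row=2; cleared 0 line(s) (total 0); column heights now [3 4 3 0 0 0 0], max=4
Drop 3: T rot1 at col 3 lands with bottom-row=0; cleared 0 line(s) (total 0); column heights now [3 4 3 3 2 0 0], max=4
Drop 4: O rot1 at col 1 lands with bottom-row=4; cleared 0 line(s) (total 0); column heights now [3 6 6 3 2 0 0], max=6
Drop 5: J rot1 at col 5 lands with bottom-row=0; cleared 0 line(s) (total 0); column heights now [3 6 6 3 2 3 3], max=6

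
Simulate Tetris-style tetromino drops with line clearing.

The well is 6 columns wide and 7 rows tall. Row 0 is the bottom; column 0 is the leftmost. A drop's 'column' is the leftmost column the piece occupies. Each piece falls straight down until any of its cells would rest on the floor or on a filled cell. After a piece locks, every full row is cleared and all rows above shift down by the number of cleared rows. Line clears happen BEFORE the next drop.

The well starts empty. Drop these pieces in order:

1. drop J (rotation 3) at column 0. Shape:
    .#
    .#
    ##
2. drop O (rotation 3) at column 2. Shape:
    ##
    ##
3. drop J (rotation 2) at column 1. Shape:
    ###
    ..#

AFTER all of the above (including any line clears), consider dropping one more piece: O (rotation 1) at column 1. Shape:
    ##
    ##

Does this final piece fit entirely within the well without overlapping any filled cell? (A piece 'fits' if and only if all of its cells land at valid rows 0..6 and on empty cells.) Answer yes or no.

Answer: yes

Derivation:
Drop 1: J rot3 at col 0 lands with bottom-row=0; cleared 0 line(s) (total 0); column heights now [1 3 0 0 0 0], max=3
Drop 2: O rot3 at col 2 lands with bottom-row=0; cleared 0 line(s) (total 0); column heights now [1 3 2 2 0 0], max=3
Drop 3: J rot2 at col 1 lands with bottom-row=2; cleared 0 line(s) (total 0); column heights now [1 4 4 4 0 0], max=4
Test piece O rot1 at col 1 (width 2): heights before test = [1 4 4 4 0 0]; fits = True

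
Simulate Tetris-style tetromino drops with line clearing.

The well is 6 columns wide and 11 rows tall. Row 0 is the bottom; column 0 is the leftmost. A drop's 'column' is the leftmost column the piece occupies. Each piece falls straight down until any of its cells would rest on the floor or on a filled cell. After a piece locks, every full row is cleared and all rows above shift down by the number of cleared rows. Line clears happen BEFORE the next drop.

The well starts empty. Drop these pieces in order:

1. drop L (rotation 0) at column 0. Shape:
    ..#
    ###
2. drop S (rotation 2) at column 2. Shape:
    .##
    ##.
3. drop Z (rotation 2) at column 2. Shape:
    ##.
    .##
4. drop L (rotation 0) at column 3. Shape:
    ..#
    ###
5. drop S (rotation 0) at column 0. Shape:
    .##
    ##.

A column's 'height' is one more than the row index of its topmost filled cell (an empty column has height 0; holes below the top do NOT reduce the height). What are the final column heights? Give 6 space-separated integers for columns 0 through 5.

Answer: 6 7 7 7 7 8

Derivation:
Drop 1: L rot0 at col 0 lands with bottom-row=0; cleared 0 line(s) (total 0); column heights now [1 1 2 0 0 0], max=2
Drop 2: S rot2 at col 2 lands with bottom-row=2; cleared 0 line(s) (total 0); column heights now [1 1 3 4 4 0], max=4
Drop 3: Z rot2 at col 2 lands with bottom-row=4; cleared 0 line(s) (total 0); column heights now [1 1 6 6 5 0], max=6
Drop 4: L rot0 at col 3 lands with bottom-row=6; cleared 0 line(s) (total 0); column heights now [1 1 6 7 7 8], max=8
Drop 5: S rot0 at col 0 lands with bottom-row=5; cleared 0 line(s) (total 0); column heights now [6 7 7 7 7 8], max=8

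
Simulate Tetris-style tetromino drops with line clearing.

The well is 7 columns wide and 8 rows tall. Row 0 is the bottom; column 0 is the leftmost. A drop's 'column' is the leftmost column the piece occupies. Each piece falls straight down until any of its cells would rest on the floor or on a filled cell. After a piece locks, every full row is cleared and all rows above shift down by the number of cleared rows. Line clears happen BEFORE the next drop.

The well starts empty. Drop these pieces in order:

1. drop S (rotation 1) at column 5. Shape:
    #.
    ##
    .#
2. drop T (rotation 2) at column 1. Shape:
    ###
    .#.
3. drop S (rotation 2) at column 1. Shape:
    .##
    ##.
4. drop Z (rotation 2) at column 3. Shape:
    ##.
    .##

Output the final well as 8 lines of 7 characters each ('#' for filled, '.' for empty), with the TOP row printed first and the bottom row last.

Answer: .......
.......
.......
...##..
..####.
.##..#.
.###.##
..#...#

Derivation:
Drop 1: S rot1 at col 5 lands with bottom-row=0; cleared 0 line(s) (total 0); column heights now [0 0 0 0 0 3 2], max=3
Drop 2: T rot2 at col 1 lands with bottom-row=0; cleared 0 line(s) (total 0); column heights now [0 2 2 2 0 3 2], max=3
Drop 3: S rot2 at col 1 lands with bottom-row=2; cleared 0 line(s) (total 0); column heights now [0 3 4 4 0 3 2], max=4
Drop 4: Z rot2 at col 3 lands with bottom-row=3; cleared 0 line(s) (total 0); column heights now [0 3 4 5 5 4 2], max=5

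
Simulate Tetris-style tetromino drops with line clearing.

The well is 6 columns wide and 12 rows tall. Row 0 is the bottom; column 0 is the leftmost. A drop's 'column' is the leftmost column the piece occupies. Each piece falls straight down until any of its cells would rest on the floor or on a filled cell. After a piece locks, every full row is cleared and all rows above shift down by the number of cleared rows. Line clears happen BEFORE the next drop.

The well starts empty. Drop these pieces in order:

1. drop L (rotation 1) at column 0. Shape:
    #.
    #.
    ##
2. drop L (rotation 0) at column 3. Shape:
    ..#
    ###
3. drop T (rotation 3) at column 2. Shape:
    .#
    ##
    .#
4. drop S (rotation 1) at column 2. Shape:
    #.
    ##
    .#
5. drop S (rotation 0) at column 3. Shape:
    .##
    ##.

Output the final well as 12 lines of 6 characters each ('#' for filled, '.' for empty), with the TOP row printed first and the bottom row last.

Answer: ......
......
......
......
....##
..###.
..##..
...#..
...#..
#.##..
#..#.#
##.###

Derivation:
Drop 1: L rot1 at col 0 lands with bottom-row=0; cleared 0 line(s) (total 0); column heights now [3 1 0 0 0 0], max=3
Drop 2: L rot0 at col 3 lands with bottom-row=0; cleared 0 line(s) (total 0); column heights now [3 1 0 1 1 2], max=3
Drop 3: T rot3 at col 2 lands with bottom-row=1; cleared 0 line(s) (total 0); column heights now [3 1 3 4 1 2], max=4
Drop 4: S rot1 at col 2 lands with bottom-row=4; cleared 0 line(s) (total 0); column heights now [3 1 7 6 1 2], max=7
Drop 5: S rot0 at col 3 lands with bottom-row=6; cleared 0 line(s) (total 0); column heights now [3 1 7 7 8 8], max=8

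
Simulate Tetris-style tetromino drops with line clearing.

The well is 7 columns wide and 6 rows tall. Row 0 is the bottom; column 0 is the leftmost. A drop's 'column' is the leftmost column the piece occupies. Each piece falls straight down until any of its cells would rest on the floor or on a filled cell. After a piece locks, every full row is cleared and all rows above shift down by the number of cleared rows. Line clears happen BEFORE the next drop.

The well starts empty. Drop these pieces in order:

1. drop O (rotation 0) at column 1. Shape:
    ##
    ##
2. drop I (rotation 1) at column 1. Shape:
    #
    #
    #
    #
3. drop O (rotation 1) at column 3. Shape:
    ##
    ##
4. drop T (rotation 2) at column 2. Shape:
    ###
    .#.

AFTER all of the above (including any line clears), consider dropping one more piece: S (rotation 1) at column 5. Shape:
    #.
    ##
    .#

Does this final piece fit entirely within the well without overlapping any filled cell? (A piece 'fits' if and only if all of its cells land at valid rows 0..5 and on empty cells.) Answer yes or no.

Answer: yes

Derivation:
Drop 1: O rot0 at col 1 lands with bottom-row=0; cleared 0 line(s) (total 0); column heights now [0 2 2 0 0 0 0], max=2
Drop 2: I rot1 at col 1 lands with bottom-row=2; cleared 0 line(s) (total 0); column heights now [0 6 2 0 0 0 0], max=6
Drop 3: O rot1 at col 3 lands with bottom-row=0; cleared 0 line(s) (total 0); column heights now [0 6 2 2 2 0 0], max=6
Drop 4: T rot2 at col 2 lands with bottom-row=2; cleared 0 line(s) (total 0); column heights now [0 6 4 4 4 0 0], max=6
Test piece S rot1 at col 5 (width 2): heights before test = [0 6 4 4 4 0 0]; fits = True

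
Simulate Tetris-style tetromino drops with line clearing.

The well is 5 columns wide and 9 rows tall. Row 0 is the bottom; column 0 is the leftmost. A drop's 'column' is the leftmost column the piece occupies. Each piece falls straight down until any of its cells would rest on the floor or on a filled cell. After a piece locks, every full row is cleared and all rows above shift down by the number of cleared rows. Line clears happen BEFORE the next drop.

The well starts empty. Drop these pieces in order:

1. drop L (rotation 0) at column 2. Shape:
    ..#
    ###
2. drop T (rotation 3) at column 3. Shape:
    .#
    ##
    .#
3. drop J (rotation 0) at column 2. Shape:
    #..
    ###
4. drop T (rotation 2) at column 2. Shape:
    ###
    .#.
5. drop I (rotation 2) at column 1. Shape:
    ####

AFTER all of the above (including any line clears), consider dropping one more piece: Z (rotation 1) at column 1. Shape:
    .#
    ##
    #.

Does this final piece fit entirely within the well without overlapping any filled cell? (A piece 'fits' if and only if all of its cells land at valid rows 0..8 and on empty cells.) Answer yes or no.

Answer: no

Derivation:
Drop 1: L rot0 at col 2 lands with bottom-row=0; cleared 0 line(s) (total 0); column heights now [0 0 1 1 2], max=2
Drop 2: T rot3 at col 3 lands with bottom-row=2; cleared 0 line(s) (total 0); column heights now [0 0 1 4 5], max=5
Drop 3: J rot0 at col 2 lands with bottom-row=5; cleared 0 line(s) (total 0); column heights now [0 0 7 6 6], max=7
Drop 4: T rot2 at col 2 lands with bottom-row=6; cleared 0 line(s) (total 0); column heights now [0 0 8 8 8], max=8
Drop 5: I rot2 at col 1 lands with bottom-row=8; cleared 0 line(s) (total 0); column heights now [0 9 9 9 9], max=9
Test piece Z rot1 at col 1 (width 2): heights before test = [0 9 9 9 9]; fits = False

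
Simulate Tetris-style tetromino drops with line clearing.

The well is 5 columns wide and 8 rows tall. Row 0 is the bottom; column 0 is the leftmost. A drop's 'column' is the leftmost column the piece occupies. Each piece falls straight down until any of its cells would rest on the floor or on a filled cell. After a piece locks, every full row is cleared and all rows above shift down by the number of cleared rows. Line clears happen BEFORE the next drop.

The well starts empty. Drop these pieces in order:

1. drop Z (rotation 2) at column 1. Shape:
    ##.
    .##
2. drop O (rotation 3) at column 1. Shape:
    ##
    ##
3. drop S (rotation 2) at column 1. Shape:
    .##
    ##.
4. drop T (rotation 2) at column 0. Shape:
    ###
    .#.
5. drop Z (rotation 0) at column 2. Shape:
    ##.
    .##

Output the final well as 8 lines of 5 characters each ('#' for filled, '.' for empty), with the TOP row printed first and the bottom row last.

Drop 1: Z rot2 at col 1 lands with bottom-row=0; cleared 0 line(s) (total 0); column heights now [0 2 2 1 0], max=2
Drop 2: O rot3 at col 1 lands with bottom-row=2; cleared 0 line(s) (total 0); column heights now [0 4 4 1 0], max=4
Drop 3: S rot2 at col 1 lands with bottom-row=4; cleared 0 line(s) (total 0); column heights now [0 5 6 6 0], max=6
Drop 4: T rot2 at col 0 lands with bottom-row=5; cleared 0 line(s) (total 0); column heights now [7 7 7 6 0], max=7
Drop 5: Z rot0 at col 2 lands with bottom-row=6; cleared 1 line(s) (total 1); column heights now [0 6 7 7 0], max=7

Answer: .....
..##.
.###.
.##..
.##..
.##..
.##..
..##.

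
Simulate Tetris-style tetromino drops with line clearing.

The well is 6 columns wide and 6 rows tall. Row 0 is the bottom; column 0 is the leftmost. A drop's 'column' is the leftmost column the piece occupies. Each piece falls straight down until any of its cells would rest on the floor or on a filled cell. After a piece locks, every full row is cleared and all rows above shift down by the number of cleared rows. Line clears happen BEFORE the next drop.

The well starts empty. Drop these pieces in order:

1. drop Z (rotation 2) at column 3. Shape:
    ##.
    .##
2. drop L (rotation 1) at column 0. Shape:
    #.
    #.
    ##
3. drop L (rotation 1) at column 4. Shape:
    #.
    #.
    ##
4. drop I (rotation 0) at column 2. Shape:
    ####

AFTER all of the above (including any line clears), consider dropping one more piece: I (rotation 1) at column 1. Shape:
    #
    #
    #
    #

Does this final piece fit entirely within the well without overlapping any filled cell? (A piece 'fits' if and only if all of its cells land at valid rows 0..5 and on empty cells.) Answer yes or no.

Answer: yes

Derivation:
Drop 1: Z rot2 at col 3 lands with bottom-row=0; cleared 0 line(s) (total 0); column heights now [0 0 0 2 2 1], max=2
Drop 2: L rot1 at col 0 lands with bottom-row=0; cleared 0 line(s) (total 0); column heights now [3 1 0 2 2 1], max=3
Drop 3: L rot1 at col 4 lands with bottom-row=2; cleared 0 line(s) (total 0); column heights now [3 1 0 2 5 3], max=5
Drop 4: I rot0 at col 2 lands with bottom-row=5; cleared 0 line(s) (total 0); column heights now [3 1 6 6 6 6], max=6
Test piece I rot1 at col 1 (width 1): heights before test = [3 1 6 6 6 6]; fits = True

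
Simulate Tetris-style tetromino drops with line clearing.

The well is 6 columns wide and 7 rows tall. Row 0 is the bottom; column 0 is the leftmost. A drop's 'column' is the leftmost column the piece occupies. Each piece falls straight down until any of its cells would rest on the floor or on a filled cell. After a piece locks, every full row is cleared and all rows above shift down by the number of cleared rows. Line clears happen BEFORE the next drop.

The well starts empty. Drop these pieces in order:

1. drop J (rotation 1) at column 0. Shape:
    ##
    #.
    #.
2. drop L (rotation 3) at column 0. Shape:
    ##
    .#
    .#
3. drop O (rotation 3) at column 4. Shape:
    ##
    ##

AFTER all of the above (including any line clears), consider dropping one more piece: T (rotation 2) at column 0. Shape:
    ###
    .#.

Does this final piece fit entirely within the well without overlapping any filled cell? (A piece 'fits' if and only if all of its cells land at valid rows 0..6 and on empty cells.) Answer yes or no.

Answer: no

Derivation:
Drop 1: J rot1 at col 0 lands with bottom-row=0; cleared 0 line(s) (total 0); column heights now [3 3 0 0 0 0], max=3
Drop 2: L rot3 at col 0 lands with bottom-row=3; cleared 0 line(s) (total 0); column heights now [6 6 0 0 0 0], max=6
Drop 3: O rot3 at col 4 lands with bottom-row=0; cleared 0 line(s) (total 0); column heights now [6 6 0 0 2 2], max=6
Test piece T rot2 at col 0 (width 3): heights before test = [6 6 0 0 2 2]; fits = False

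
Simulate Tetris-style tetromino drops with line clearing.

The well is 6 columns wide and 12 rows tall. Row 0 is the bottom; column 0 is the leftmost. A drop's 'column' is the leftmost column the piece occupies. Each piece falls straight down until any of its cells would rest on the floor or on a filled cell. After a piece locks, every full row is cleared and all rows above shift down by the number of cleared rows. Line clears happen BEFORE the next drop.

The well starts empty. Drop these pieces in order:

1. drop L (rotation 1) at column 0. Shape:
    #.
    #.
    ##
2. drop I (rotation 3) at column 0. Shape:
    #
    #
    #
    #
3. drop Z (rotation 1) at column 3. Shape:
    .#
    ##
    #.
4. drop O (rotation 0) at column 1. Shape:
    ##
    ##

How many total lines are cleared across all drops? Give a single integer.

Drop 1: L rot1 at col 0 lands with bottom-row=0; cleared 0 line(s) (total 0); column heights now [3 1 0 0 0 0], max=3
Drop 2: I rot3 at col 0 lands with bottom-row=3; cleared 0 line(s) (total 0); column heights now [7 1 0 0 0 0], max=7
Drop 3: Z rot1 at col 3 lands with bottom-row=0; cleared 0 line(s) (total 0); column heights now [7 1 0 2 3 0], max=7
Drop 4: O rot0 at col 1 lands with bottom-row=1; cleared 0 line(s) (total 0); column heights now [7 3 3 2 3 0], max=7

Answer: 0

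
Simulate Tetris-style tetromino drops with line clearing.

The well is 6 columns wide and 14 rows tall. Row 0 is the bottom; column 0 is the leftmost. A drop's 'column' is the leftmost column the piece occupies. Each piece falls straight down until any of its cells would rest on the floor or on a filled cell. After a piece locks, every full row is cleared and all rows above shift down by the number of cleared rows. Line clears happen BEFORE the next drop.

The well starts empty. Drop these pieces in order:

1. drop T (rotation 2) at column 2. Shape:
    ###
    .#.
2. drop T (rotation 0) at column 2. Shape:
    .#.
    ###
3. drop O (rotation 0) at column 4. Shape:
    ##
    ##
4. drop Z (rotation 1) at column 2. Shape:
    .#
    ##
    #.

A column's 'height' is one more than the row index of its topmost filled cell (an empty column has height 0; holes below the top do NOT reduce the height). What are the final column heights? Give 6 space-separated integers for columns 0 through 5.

Drop 1: T rot2 at col 2 lands with bottom-row=0; cleared 0 line(s) (total 0); column heights now [0 0 2 2 2 0], max=2
Drop 2: T rot0 at col 2 lands with bottom-row=2; cleared 0 line(s) (total 0); column heights now [0 0 3 4 3 0], max=4
Drop 3: O rot0 at col 4 lands with bottom-row=3; cleared 0 line(s) (total 0); column heights now [0 0 3 4 5 5], max=5
Drop 4: Z rot1 at col 2 lands with bottom-row=3; cleared 0 line(s) (total 0); column heights now [0 0 5 6 5 5], max=6

Answer: 0 0 5 6 5 5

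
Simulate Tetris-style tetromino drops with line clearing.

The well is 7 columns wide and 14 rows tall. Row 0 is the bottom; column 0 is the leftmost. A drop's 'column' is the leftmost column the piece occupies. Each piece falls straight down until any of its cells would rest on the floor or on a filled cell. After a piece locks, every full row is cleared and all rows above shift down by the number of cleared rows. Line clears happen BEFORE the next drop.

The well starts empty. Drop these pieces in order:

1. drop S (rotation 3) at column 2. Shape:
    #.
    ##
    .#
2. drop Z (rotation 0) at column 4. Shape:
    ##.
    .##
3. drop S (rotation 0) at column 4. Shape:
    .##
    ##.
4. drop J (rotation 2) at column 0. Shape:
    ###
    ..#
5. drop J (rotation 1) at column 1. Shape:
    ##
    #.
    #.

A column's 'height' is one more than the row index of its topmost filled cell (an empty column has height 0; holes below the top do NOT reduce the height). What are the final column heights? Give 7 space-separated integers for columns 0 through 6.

Answer: 5 8 8 2 3 4 4

Derivation:
Drop 1: S rot3 at col 2 lands with bottom-row=0; cleared 0 line(s) (total 0); column heights now [0 0 3 2 0 0 0], max=3
Drop 2: Z rot0 at col 4 lands with bottom-row=0; cleared 0 line(s) (total 0); column heights now [0 0 3 2 2 2 1], max=3
Drop 3: S rot0 at col 4 lands with bottom-row=2; cleared 0 line(s) (total 0); column heights now [0 0 3 2 3 4 4], max=4
Drop 4: J rot2 at col 0 lands with bottom-row=3; cleared 0 line(s) (total 0); column heights now [5 5 5 2 3 4 4], max=5
Drop 5: J rot1 at col 1 lands with bottom-row=5; cleared 0 line(s) (total 0); column heights now [5 8 8 2 3 4 4], max=8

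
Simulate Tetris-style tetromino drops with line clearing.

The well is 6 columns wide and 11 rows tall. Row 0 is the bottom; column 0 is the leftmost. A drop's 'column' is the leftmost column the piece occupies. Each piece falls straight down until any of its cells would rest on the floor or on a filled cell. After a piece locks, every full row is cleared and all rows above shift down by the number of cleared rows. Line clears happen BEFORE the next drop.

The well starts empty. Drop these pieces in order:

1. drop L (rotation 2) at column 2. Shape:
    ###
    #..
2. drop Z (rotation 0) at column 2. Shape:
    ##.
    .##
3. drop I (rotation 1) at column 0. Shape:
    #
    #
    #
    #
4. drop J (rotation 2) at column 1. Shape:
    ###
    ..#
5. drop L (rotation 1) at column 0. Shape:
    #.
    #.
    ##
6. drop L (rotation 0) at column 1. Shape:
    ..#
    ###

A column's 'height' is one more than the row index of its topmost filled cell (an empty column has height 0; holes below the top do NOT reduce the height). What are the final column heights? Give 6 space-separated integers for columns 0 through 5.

Drop 1: L rot2 at col 2 lands with bottom-row=0; cleared 0 line(s) (total 0); column heights now [0 0 2 2 2 0], max=2
Drop 2: Z rot0 at col 2 lands with bottom-row=2; cleared 0 line(s) (total 0); column heights now [0 0 4 4 3 0], max=4
Drop 3: I rot1 at col 0 lands with bottom-row=0; cleared 0 line(s) (total 0); column heights now [4 0 4 4 3 0], max=4
Drop 4: J rot2 at col 1 lands with bottom-row=4; cleared 0 line(s) (total 0); column heights now [4 6 6 6 3 0], max=6
Drop 5: L rot1 at col 0 lands with bottom-row=6; cleared 0 line(s) (total 0); column heights now [9 7 6 6 3 0], max=9
Drop 6: L rot0 at col 1 lands with bottom-row=7; cleared 0 line(s) (total 0); column heights now [9 8 8 9 3 0], max=9

Answer: 9 8 8 9 3 0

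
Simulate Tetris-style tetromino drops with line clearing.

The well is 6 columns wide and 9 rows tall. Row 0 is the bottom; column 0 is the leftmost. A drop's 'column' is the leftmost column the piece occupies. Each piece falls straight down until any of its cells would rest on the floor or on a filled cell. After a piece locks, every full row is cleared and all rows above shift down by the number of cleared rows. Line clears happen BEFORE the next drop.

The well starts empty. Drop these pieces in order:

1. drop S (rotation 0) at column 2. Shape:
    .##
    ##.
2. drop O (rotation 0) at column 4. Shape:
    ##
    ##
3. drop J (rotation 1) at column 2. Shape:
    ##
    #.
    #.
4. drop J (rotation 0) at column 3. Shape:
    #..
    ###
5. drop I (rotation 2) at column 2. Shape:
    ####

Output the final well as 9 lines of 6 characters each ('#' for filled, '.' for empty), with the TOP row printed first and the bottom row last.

Drop 1: S rot0 at col 2 lands with bottom-row=0; cleared 0 line(s) (total 0); column heights now [0 0 1 2 2 0], max=2
Drop 2: O rot0 at col 4 lands with bottom-row=2; cleared 0 line(s) (total 0); column heights now [0 0 1 2 4 4], max=4
Drop 3: J rot1 at col 2 lands with bottom-row=1; cleared 0 line(s) (total 0); column heights now [0 0 4 4 4 4], max=4
Drop 4: J rot0 at col 3 lands with bottom-row=4; cleared 0 line(s) (total 0); column heights now [0 0 4 6 5 5], max=6
Drop 5: I rot2 at col 2 lands with bottom-row=6; cleared 0 line(s) (total 0); column heights now [0 0 7 7 7 7], max=7

Answer: ......
......
..####
...#..
...###
..####
..#.##
..###.
..##..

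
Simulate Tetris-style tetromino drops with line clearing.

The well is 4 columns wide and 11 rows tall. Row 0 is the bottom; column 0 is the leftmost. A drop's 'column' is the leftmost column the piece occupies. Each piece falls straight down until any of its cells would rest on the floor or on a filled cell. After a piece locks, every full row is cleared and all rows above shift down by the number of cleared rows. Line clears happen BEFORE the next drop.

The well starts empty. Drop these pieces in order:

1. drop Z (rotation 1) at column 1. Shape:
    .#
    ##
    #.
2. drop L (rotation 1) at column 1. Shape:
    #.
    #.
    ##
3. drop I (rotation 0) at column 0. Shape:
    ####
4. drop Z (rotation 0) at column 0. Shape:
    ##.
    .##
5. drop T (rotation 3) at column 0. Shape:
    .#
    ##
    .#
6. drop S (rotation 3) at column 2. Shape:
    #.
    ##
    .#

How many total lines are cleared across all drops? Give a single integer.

Answer: 2

Derivation:
Drop 1: Z rot1 at col 1 lands with bottom-row=0; cleared 0 line(s) (total 0); column heights now [0 2 3 0], max=3
Drop 2: L rot1 at col 1 lands with bottom-row=3; cleared 0 line(s) (total 0); column heights now [0 6 4 0], max=6
Drop 3: I rot0 at col 0 lands with bottom-row=6; cleared 1 line(s) (total 1); column heights now [0 6 4 0], max=6
Drop 4: Z rot0 at col 0 lands with bottom-row=6; cleared 0 line(s) (total 1); column heights now [8 8 7 0], max=8
Drop 5: T rot3 at col 0 lands with bottom-row=8; cleared 0 line(s) (total 1); column heights now [10 11 7 0], max=11
Drop 6: S rot3 at col 2 lands with bottom-row=6; cleared 1 line(s) (total 2); column heights now [9 10 8 7], max=10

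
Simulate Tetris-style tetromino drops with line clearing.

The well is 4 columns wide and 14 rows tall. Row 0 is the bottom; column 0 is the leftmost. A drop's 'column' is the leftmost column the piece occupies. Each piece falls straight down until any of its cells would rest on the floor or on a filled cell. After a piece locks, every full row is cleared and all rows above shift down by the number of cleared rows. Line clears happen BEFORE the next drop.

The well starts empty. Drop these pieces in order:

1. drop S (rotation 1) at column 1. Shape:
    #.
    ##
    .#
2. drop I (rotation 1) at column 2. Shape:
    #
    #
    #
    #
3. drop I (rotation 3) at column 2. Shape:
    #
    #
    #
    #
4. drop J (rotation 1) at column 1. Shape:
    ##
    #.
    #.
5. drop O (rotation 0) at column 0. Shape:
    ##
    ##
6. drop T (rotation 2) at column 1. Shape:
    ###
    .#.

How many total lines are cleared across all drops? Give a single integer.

Drop 1: S rot1 at col 1 lands with bottom-row=0; cleared 0 line(s) (total 0); column heights now [0 3 2 0], max=3
Drop 2: I rot1 at col 2 lands with bottom-row=2; cleared 0 line(s) (total 0); column heights now [0 3 6 0], max=6
Drop 3: I rot3 at col 2 lands with bottom-row=6; cleared 0 line(s) (total 0); column heights now [0 3 10 0], max=10
Drop 4: J rot1 at col 1 lands with bottom-row=8; cleared 0 line(s) (total 0); column heights now [0 11 11 0], max=11
Drop 5: O rot0 at col 0 lands with bottom-row=11; cleared 0 line(s) (total 0); column heights now [13 13 11 0], max=13
Drop 6: T rot2 at col 1 lands with bottom-row=12; cleared 0 line(s) (total 0); column heights now [13 14 14 14], max=14

Answer: 0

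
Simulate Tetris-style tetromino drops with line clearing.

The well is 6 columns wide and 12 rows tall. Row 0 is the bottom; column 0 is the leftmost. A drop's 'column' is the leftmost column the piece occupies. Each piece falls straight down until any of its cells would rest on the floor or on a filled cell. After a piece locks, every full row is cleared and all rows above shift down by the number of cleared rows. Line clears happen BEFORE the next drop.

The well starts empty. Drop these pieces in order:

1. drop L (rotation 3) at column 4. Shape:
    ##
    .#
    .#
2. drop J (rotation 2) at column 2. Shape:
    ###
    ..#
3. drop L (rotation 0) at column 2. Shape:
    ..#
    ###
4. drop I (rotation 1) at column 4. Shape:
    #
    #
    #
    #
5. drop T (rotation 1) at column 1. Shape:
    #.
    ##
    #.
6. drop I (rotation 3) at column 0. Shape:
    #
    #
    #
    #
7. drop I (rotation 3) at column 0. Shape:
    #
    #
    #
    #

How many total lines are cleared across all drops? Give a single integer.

Drop 1: L rot3 at col 4 lands with bottom-row=0; cleared 0 line(s) (total 0); column heights now [0 0 0 0 3 3], max=3
Drop 2: J rot2 at col 2 lands with bottom-row=3; cleared 0 line(s) (total 0); column heights now [0 0 5 5 5 3], max=5
Drop 3: L rot0 at col 2 lands with bottom-row=5; cleared 0 line(s) (total 0); column heights now [0 0 6 6 7 3], max=7
Drop 4: I rot1 at col 4 lands with bottom-row=7; cleared 0 line(s) (total 0); column heights now [0 0 6 6 11 3], max=11
Drop 5: T rot1 at col 1 lands with bottom-row=5; cleared 0 line(s) (total 0); column heights now [0 8 7 6 11 3], max=11
Drop 6: I rot3 at col 0 lands with bottom-row=0; cleared 0 line(s) (total 0); column heights now [4 8 7 6 11 3], max=11
Drop 7: I rot3 at col 0 lands with bottom-row=4; cleared 0 line(s) (total 0); column heights now [8 8 7 6 11 3], max=11

Answer: 0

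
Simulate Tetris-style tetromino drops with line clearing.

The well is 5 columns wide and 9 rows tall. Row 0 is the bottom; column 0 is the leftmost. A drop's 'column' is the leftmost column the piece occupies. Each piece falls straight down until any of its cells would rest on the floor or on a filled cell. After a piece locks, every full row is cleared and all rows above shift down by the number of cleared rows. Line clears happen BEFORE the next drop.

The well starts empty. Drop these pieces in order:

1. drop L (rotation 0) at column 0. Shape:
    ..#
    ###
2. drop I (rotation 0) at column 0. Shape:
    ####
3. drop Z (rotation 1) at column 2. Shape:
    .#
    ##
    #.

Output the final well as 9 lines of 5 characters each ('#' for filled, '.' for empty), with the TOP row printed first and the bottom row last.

Answer: .....
.....
.....
...#.
..##.
..#..
####.
..#..
###..

Derivation:
Drop 1: L rot0 at col 0 lands with bottom-row=0; cleared 0 line(s) (total 0); column heights now [1 1 2 0 0], max=2
Drop 2: I rot0 at col 0 lands with bottom-row=2; cleared 0 line(s) (total 0); column heights now [3 3 3 3 0], max=3
Drop 3: Z rot1 at col 2 lands with bottom-row=3; cleared 0 line(s) (total 0); column heights now [3 3 5 6 0], max=6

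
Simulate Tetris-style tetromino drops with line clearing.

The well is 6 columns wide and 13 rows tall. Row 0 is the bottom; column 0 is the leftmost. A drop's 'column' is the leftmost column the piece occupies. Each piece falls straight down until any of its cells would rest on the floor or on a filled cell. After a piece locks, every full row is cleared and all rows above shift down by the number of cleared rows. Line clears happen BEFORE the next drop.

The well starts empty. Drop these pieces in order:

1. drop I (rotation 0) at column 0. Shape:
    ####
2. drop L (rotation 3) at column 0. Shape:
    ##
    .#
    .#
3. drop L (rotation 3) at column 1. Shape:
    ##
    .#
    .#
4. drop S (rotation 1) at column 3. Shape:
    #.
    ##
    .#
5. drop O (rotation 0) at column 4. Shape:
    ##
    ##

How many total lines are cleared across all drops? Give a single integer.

Drop 1: I rot0 at col 0 lands with bottom-row=0; cleared 0 line(s) (total 0); column heights now [1 1 1 1 0 0], max=1
Drop 2: L rot3 at col 0 lands with bottom-row=1; cleared 0 line(s) (total 0); column heights now [4 4 1 1 0 0], max=4
Drop 3: L rot3 at col 1 lands with bottom-row=2; cleared 0 line(s) (total 0); column heights now [4 5 5 1 0 0], max=5
Drop 4: S rot1 at col 3 lands with bottom-row=0; cleared 0 line(s) (total 0); column heights now [4 5 5 3 2 0], max=5
Drop 5: O rot0 at col 4 lands with bottom-row=2; cleared 0 line(s) (total 0); column heights now [4 5 5 3 4 4], max=5

Answer: 0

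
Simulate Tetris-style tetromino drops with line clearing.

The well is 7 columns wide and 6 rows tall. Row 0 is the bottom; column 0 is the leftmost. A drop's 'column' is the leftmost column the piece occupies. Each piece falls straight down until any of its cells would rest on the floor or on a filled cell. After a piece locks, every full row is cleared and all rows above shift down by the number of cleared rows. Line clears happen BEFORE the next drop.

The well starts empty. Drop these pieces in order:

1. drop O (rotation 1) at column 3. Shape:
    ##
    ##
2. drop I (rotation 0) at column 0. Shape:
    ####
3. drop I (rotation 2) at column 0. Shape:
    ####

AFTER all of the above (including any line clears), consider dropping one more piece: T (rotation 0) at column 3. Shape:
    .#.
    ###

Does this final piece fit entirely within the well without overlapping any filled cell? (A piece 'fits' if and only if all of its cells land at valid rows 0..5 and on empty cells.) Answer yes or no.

Answer: yes

Derivation:
Drop 1: O rot1 at col 3 lands with bottom-row=0; cleared 0 line(s) (total 0); column heights now [0 0 0 2 2 0 0], max=2
Drop 2: I rot0 at col 0 lands with bottom-row=2; cleared 0 line(s) (total 0); column heights now [3 3 3 3 2 0 0], max=3
Drop 3: I rot2 at col 0 lands with bottom-row=3; cleared 0 line(s) (total 0); column heights now [4 4 4 4 2 0 0], max=4
Test piece T rot0 at col 3 (width 3): heights before test = [4 4 4 4 2 0 0]; fits = True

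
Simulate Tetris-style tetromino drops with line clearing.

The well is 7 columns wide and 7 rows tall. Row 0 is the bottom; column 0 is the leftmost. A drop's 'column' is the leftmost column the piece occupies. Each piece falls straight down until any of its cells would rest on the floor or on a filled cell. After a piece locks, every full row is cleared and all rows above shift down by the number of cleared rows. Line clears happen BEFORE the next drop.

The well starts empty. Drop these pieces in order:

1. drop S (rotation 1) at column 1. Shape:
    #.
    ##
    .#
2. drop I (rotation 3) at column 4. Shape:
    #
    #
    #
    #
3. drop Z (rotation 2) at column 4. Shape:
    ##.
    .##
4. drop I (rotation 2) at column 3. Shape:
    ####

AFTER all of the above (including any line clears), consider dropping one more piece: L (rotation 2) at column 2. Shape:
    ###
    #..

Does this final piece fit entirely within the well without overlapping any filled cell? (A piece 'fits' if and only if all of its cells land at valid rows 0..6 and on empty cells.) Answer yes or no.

Answer: yes

Derivation:
Drop 1: S rot1 at col 1 lands with bottom-row=0; cleared 0 line(s) (total 0); column heights now [0 3 2 0 0 0 0], max=3
Drop 2: I rot3 at col 4 lands with bottom-row=0; cleared 0 line(s) (total 0); column heights now [0 3 2 0 4 0 0], max=4
Drop 3: Z rot2 at col 4 lands with bottom-row=3; cleared 0 line(s) (total 0); column heights now [0 3 2 0 5 5 4], max=5
Drop 4: I rot2 at col 3 lands with bottom-row=5; cleared 0 line(s) (total 0); column heights now [0 3 2 6 6 6 6], max=6
Test piece L rot2 at col 2 (width 3): heights before test = [0 3 2 6 6 6 6]; fits = True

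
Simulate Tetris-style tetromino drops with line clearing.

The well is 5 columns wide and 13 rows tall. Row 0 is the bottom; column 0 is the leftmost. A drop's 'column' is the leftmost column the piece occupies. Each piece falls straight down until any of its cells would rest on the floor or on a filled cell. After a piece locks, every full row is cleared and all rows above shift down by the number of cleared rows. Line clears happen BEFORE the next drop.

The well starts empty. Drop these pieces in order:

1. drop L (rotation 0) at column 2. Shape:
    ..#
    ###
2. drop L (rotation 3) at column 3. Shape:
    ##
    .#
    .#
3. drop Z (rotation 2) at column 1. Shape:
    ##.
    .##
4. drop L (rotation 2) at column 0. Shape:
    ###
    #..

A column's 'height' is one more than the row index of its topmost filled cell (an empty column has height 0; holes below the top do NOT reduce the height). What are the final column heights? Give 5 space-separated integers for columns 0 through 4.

Answer: 8 8 8 6 5

Derivation:
Drop 1: L rot0 at col 2 lands with bottom-row=0; cleared 0 line(s) (total 0); column heights now [0 0 1 1 2], max=2
Drop 2: L rot3 at col 3 lands with bottom-row=2; cleared 0 line(s) (total 0); column heights now [0 0 1 5 5], max=5
Drop 3: Z rot2 at col 1 lands with bottom-row=5; cleared 0 line(s) (total 0); column heights now [0 7 7 6 5], max=7
Drop 4: L rot2 at col 0 lands with bottom-row=6; cleared 0 line(s) (total 0); column heights now [8 8 8 6 5], max=8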